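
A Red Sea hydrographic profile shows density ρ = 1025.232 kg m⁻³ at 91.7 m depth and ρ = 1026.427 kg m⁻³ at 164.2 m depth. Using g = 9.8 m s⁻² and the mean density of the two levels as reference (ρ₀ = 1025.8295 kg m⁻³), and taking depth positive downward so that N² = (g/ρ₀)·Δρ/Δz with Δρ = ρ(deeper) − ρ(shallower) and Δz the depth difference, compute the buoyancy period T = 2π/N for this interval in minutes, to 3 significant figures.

Δρ = 1026.427 − 1025.232 = 1.195 kg m⁻³ over Δz = 164.2 − 91.7 = 72.5 m.
N² = (9.8/1025.8295) × (1.195/72.5) = 1.5746 × 10⁻⁴ s⁻².
N = √(1.5746 × 10⁻⁴) = 0.012548 rad s⁻¹, so T = 2π/N = 500.73 s = 8.3455 min ≈ 8.35 min.
N² > 0, so the interval is statically stable.

8.35 min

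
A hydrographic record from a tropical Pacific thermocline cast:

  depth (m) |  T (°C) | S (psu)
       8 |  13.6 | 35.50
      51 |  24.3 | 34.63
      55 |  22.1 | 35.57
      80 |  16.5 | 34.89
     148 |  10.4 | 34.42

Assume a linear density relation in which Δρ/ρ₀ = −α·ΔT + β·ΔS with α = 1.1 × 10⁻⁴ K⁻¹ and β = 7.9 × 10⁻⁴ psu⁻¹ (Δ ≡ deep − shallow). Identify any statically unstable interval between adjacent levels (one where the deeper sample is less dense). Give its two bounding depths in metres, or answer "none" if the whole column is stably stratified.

Evaluate Δρ/ρ₀ = −αΔT + βΔS across each adjacent pair:
  8–51 m: −αΔT+βΔS = −(1.1 × 10⁻⁴)(+10.7)+(7.9 × 10⁻⁴)(-0.87) = -1.9 × 10⁻³ → UNSTABLE
  51–55 m: −αΔT+βΔS = −(1.1 × 10⁻⁴)(-2.2)+(7.9 × 10⁻⁴)(+0.94) = 9.8 × 10⁻⁴ → stable
  55–80 m: −αΔT+βΔS = −(1.1 × 10⁻⁴)(-5.6)+(7.9 × 10⁻⁴)(-0.68) = 7.9 × 10⁻⁵ → stable
  80–148 m: −αΔT+βΔS = −(1.1 × 10⁻⁴)(-6.1)+(7.9 × 10⁻⁴)(-0.47) = 3.0 × 10⁻⁴ → stable
The 8–51 m interval has Δρ < 0: lighter water underlies denser water.

8–51 m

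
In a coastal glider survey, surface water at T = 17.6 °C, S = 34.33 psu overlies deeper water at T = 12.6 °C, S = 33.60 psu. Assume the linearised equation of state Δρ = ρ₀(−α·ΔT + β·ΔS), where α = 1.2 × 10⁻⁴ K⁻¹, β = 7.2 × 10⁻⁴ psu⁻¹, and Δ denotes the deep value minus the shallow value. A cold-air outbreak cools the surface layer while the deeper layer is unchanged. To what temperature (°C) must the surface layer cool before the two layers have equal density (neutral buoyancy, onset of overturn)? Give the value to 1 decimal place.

Neutral buoyancy requires Δρ = 0, i.e. −α(T_deep − T_surf′) + β(S_deep − S_surf) = 0.
T_surf′ = T_deep − (β/α)·ΔS = 12.6 − (7.2 × 10⁻⁴/1.2 × 10⁻⁴)·(-0.73) = 16.980 °C.
Cooling required: 17.6 − (16.980) = 0.620 °C.

17.0 °C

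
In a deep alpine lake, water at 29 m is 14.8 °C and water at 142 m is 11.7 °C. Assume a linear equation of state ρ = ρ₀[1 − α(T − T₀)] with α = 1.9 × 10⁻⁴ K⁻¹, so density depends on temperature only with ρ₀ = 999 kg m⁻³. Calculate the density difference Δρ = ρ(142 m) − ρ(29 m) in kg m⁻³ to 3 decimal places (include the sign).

ΔT = -3.1 K, Δρ/ρ₀ = −αΔT = 5.89 × 10⁻⁴.
Δρ = 999 × (5.89 × 10⁻⁴) = +0.588 kg m⁻³.
Positive Δρ: denser below, stable.

+0.588 kg m⁻³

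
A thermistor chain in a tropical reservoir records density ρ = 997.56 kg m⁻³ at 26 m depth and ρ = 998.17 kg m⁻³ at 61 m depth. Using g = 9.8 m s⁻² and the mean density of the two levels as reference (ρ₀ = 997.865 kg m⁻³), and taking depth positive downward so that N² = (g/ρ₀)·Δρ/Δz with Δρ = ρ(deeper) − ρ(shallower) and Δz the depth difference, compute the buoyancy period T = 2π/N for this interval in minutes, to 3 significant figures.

Δρ = 998.17 − 997.56 = 0.61 kg m⁻³ over Δz = 61 − 26 = 35 m.
N² = (9.8/997.865) × (0.61/35) = 1.7117 × 10⁻⁴ s⁻².
N = √(1.7117 × 10⁻⁴) = 0.013083 rad s⁻¹, so T = 2π/N = 480.26 s = 8.0043 min ≈ 8.00 min.

8.00 min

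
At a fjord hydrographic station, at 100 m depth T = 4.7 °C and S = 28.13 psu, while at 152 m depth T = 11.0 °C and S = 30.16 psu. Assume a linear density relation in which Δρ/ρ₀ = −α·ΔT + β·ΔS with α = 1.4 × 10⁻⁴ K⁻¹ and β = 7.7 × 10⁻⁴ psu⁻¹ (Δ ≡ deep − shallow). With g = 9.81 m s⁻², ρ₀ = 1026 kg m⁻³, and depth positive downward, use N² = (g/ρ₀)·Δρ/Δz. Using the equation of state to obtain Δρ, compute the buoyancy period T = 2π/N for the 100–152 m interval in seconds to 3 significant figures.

554 s

ΔT = +6.3 K, ΔS = +2.03 psu (deep − shallow).
Δρ/ρ₀ = −αΔT + βΔS = -8.82 × 10⁻⁴ + 1.5631 × 10⁻³ = 6.811 × 10⁻⁴, so Δρ ≈ 0.6988 kg m⁻³.
N² = (g/ρ₀)·Δρ/Δz = g·(Δρ/ρ₀)/Δz = 9.81 × 6.811 × 10⁻⁴ / 52 = 1.2849 × 10⁻⁴ s⁻².
N = √(1.2849 × 10⁻⁴) = 0.011335 rad s⁻¹ → T = 2π/N = 554.32 s ≈ 554 s.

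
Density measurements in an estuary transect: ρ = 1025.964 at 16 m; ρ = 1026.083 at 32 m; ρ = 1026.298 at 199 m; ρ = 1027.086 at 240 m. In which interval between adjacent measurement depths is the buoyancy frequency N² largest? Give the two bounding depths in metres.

Compute the density gradient over each adjacent pair:
  16–32 m: Δρ/Δz = 0.119/16 = 7.4 × 10⁻³ kg m⁻⁴
  32–199 m: Δρ/Δz = 0.215/167 = 1.3 × 10⁻³ kg m⁻⁴
  199–240 m: Δρ/Δz = 0.788/41 = 0.019 kg m⁻⁴
The largest gradient is in the 199–240 m interval — the pycnocline.

199–240 m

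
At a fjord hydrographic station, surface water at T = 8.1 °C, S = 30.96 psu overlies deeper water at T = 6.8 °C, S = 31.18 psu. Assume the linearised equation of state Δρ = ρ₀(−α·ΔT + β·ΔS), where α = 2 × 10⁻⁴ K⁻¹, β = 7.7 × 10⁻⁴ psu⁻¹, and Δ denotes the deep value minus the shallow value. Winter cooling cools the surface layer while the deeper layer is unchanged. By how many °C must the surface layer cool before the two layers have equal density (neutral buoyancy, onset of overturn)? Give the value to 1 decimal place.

Neutral buoyancy requires Δρ = 0, i.e. −α(T_deep − T_surf′) + β(S_deep − S_surf) = 0.
T_surf′ = T_deep − (β/α)·ΔS = 6.8 − (7.7 × 10⁻⁴/2 × 10⁻⁴)·(+0.22) = 5.953 °C.
Cooling required: 8.1 − (5.953) = 2.147 °C.

2.1 °C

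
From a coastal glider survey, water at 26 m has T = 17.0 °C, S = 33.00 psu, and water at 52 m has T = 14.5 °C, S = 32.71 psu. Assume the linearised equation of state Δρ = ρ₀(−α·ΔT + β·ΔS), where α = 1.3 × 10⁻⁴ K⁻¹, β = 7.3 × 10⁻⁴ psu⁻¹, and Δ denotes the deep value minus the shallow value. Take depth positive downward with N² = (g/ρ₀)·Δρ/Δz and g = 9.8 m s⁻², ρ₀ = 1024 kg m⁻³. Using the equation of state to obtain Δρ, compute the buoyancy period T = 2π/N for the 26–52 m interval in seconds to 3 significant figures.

961 s

ΔT = -2.5 K, ΔS = -0.29 psu (deep − shallow).
Δρ/ρ₀ = −αΔT + βΔS = 3.25 × 10⁻⁴ − 2.117 × 10⁻⁴ = 1.133 × 10⁻⁴, so Δρ ≈ 0.1160 kg m⁻³.
N² = (g/ρ₀)·Δρ/Δz = g·(Δρ/ρ₀)/Δz = 9.8 × 1.133 × 10⁻⁴ / 26 = 4.2705 × 10⁻⁵ s⁻².
N = √(4.2705 × 10⁻⁵) = 6.5349 × 10⁻³ rad s⁻¹ → T = 2π/N = 961.48 s ≈ 961 s.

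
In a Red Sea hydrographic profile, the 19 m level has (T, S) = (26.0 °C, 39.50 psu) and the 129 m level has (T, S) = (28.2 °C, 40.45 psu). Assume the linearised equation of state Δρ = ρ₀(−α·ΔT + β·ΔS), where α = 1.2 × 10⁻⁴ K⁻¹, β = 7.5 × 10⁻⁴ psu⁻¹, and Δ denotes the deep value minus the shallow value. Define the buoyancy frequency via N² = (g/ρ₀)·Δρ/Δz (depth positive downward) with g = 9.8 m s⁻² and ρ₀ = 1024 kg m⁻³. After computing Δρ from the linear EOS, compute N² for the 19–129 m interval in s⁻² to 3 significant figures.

4.00 × 10⁻⁵ s⁻²

ΔT = +2.2 K, ΔS = +0.95 psu (deep − shallow).
Δρ/ρ₀ = −αΔT + βΔS = -2.64 × 10⁻⁴ + 7.125 × 10⁻⁴ = 4.485 × 10⁻⁴, so Δρ ≈ 0.4593 kg m⁻³.
N² = (g/ρ₀)·Δρ/Δz = g·(Δρ/ρ₀)/Δz = 9.8 × 4.485 × 10⁻⁴ / 110 = 3.9957 × 10⁻⁵ s⁻² ≈ 4.00 × 10⁻⁵ s⁻².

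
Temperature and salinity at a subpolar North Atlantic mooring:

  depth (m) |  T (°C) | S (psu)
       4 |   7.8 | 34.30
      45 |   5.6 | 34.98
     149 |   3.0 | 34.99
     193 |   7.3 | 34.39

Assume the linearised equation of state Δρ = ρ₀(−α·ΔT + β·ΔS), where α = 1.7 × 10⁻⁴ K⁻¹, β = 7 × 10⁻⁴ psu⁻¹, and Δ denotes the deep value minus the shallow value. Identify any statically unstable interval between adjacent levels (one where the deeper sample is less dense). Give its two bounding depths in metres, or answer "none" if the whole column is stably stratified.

149–193 m

Evaluate Δρ/ρ₀ = −αΔT + βΔS across each adjacent pair:
  4–45 m: −αΔT+βΔS = −(1.7 × 10⁻⁴)(-2.2)+(7 × 10⁻⁴)(+0.68) = 8.5 × 10⁻⁴ → stable
  45–149 m: −αΔT+βΔS = −(1.7 × 10⁻⁴)(-2.6)+(7 × 10⁻⁴)(+0.01) = 4.5 × 10⁻⁴ → stable
  149–193 m: −αΔT+βΔS = −(1.7 × 10⁻⁴)(+4.3)+(7 × 10⁻⁴)(-0.60) = -1.2 × 10⁻³ → UNSTABLE
The 149–193 m interval has Δρ < 0: lighter water underlies denser water.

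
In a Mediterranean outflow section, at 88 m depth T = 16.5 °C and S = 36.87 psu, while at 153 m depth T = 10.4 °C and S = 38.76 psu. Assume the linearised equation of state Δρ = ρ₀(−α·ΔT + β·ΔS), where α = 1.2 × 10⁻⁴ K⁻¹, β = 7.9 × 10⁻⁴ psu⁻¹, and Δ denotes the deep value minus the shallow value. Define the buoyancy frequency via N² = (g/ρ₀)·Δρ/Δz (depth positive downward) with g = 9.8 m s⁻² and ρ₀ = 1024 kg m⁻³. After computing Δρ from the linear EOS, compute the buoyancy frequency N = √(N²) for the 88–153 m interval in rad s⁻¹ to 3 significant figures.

0.0183 rad s⁻¹

ΔT = -6.1 K, ΔS = +1.89 psu (deep − shallow).
Δρ/ρ₀ = −αΔT + βΔS = 7.32 × 10⁻⁴ + 1.4931 × 10⁻³ = 2.2251 × 10⁻³, so Δρ ≈ 2.279 kg m⁻³.
N² = (g/ρ₀)·Δρ/Δz = g·(Δρ/ρ₀)/Δz = 9.8 × 2.2251 × 10⁻³ / 65 = 3.3548 × 10⁻⁴ s⁻².
N = √(3.3548 × 10⁻⁴) = 0.018316 rad s⁻¹ ≈ 0.0183 rad s⁻¹.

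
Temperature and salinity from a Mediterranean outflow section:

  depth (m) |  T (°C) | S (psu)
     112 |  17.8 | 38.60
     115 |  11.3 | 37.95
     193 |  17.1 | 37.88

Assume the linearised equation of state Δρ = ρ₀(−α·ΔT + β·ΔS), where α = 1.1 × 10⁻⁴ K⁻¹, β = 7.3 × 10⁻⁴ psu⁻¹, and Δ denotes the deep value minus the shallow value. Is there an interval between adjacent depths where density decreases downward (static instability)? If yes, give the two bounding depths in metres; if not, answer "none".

Evaluate Δρ/ρ₀ = −αΔT + βΔS across each adjacent pair:
  112–115 m: −αΔT+βΔS = −(1.1 × 10⁻⁴)(-6.5)+(7.3 × 10⁻⁴)(-0.65) = 2.4 × 10⁻⁴ → stable
  115–193 m: −αΔT+βΔS = −(1.1 × 10⁻⁴)(+5.8)+(7.3 × 10⁻⁴)(-0.07) = -6.9 × 10⁻⁴ → UNSTABLE
The 115–193 m interval has Δρ < 0: lighter water underlies denser water.

115–193 m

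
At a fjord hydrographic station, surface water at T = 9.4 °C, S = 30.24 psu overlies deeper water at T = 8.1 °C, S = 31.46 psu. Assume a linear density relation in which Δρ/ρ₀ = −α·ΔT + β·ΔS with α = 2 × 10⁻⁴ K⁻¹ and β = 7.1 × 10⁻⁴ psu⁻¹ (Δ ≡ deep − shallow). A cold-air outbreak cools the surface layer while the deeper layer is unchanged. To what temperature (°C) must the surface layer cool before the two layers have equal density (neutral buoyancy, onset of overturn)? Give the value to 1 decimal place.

3.8 °C

Neutral buoyancy requires Δρ = 0, i.e. −α(T_deep − T_surf′) + β(S_deep − S_surf) = 0.
T_surf′ = T_deep − (β/α)·ΔS = 8.1 − (7.1 × 10⁻⁴/2 × 10⁻⁴)·(+1.22) = 3.769 °C.
Cooling required: 9.4 − (3.769) = 5.631 °C.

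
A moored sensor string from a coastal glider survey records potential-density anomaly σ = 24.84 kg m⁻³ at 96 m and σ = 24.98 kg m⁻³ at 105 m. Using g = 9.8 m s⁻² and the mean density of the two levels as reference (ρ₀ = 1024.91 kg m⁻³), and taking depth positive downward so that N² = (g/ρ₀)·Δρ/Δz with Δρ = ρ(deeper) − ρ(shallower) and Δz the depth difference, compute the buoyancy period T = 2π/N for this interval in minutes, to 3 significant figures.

8.59 min

Δρ = 1024.98 − 1024.84 = 0.14 kg m⁻³ over Δz = 105 − 96 = 9 m.
N² = (9.8/1024.91) × (0.14/9) = 1.4874 × 10⁻⁴ s⁻².
N = √(1.4874 × 10⁻⁴) = 0.012196 rad s⁻¹, so T = 2π/N = 515.18 s = 8.5863 min ≈ 8.59 min.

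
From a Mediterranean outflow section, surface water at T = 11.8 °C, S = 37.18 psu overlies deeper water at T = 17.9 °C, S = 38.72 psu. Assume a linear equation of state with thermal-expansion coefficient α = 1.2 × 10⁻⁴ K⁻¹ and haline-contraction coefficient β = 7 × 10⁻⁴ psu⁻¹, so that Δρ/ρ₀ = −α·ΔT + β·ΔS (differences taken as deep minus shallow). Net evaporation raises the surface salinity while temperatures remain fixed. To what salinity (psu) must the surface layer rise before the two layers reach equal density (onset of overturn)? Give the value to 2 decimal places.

37.67 psu

Neutral buoyancy requires −α(T_deep − T_surf) + β(S_deep − S_surf′) = 0.
S_surf′ = S_deep − (α/β)·ΔT = 38.72 − (1.2 × 10⁻⁴/7 × 10⁻⁴)·(+6.1) = 37.6743 psu.
Increase required: 37.6743 − 37.18 = 0.4943 psu.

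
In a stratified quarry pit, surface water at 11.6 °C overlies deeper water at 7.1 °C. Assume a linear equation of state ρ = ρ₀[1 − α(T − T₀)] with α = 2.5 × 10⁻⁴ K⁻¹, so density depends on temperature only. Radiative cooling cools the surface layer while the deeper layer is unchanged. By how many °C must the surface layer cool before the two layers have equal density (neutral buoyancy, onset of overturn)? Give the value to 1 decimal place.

4.5 °C

With temperature the only control, equal density requires T_surf′ = T_deep.
T_surf′ = 7.1 °C.
Cooling required: 11.6 − 7.1 = 4.5 °C.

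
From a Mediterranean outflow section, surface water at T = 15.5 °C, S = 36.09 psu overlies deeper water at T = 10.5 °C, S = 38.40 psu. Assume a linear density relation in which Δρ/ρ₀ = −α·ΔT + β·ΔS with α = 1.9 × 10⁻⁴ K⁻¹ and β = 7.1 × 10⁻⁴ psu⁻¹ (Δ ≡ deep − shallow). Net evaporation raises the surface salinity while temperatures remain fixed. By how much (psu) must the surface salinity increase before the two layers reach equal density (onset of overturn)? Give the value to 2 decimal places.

Neutral buoyancy requires −α(T_deep − T_surf) + β(S_deep − S_surf′) = 0.
S_surf′ = S_deep − (α/β)·ΔT = 38.40 − (1.9 × 10⁻⁴/7.1 × 10⁻⁴)·(-5.0) = 39.7380 psu.
Increase required: 39.7380 − 36.09 = 3.6480 psu.

3.65 psu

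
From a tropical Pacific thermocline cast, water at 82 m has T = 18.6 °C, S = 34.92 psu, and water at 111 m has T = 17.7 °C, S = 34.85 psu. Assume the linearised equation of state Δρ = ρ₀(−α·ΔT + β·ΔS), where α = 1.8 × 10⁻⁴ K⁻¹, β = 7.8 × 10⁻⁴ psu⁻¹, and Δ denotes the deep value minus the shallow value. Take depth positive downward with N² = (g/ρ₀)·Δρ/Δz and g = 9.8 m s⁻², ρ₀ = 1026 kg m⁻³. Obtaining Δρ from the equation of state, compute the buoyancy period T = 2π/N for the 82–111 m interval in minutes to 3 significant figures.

17.4 min

ΔT = -0.9 K, ΔS = -0.07 psu (deep − shallow).
Δρ/ρ₀ = −αΔT + βΔS = 1.62 × 10⁻⁴ − 5.46 × 10⁻⁵ = 1.074 × 10⁻⁴, so Δρ ≈ 0.1102 kg m⁻³.
N² = (g/ρ₀)·Δρ/Δz = g·(Δρ/ρ₀)/Δz = 9.8 × 1.074 × 10⁻⁴ / 29 = 3.6294 × 10⁻⁵ s⁻².
N = √(3.6294 × 10⁻⁵) = 6.0245 × 10⁻³ rad s⁻¹ → T = 2π/N = 1.0429 × 10³ s = 17.382 min ≈ 17.4 min.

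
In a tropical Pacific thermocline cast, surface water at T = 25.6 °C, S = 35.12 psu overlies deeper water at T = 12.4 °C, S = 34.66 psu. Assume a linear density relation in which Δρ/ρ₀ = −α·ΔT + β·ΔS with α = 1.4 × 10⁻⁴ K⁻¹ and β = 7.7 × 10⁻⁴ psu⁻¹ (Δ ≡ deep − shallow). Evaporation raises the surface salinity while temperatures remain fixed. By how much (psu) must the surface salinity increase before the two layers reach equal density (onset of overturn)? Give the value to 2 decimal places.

Neutral buoyancy requires −α(T_deep − T_surf) + β(S_deep − S_surf′) = 0.
S_surf′ = S_deep − (α/β)·ΔT = 34.66 − (1.4 × 10⁻⁴/7.7 × 10⁻⁴)·(-13.2) = 37.0600 psu.
Increase required: 37.0600 − 35.12 = 1.9400 psu.

1.94 psu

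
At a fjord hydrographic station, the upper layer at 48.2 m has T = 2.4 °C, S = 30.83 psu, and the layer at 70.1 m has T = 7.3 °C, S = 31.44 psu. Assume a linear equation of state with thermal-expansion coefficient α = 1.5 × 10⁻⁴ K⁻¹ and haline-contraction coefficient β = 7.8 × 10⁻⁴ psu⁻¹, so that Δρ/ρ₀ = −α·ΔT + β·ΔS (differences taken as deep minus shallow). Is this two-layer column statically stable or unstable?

unstable

ΔT = 7.3 − 2.4 = +4.9 K and ΔS = 31.44 − 30.83 = +0.61 psu (deep − shallow).
−αΔT = -7.35 × 10⁻⁴; βΔS = 4.758 × 10⁻⁴; sum Δρ/ρ₀ = -2.592 × 10⁻⁴.
Δρ/ρ₀ < 0, so Δρ < 0: deeper water is lighter → statically unstable; the column would overturn.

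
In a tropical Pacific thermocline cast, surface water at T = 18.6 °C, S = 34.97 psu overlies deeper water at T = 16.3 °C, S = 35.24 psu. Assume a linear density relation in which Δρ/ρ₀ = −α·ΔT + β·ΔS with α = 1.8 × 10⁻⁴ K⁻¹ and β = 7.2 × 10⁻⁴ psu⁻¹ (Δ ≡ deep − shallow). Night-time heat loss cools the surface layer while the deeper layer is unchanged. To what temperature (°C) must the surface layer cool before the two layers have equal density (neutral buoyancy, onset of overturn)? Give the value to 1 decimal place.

Neutral buoyancy requires Δρ = 0, i.e. −α(T_deep − T_surf′) + β(S_deep − S_surf) = 0.
T_surf′ = T_deep − (β/α)·ΔS = 16.3 − (7.2 × 10⁻⁴/1.8 × 10⁻⁴)·(+0.27) = 15.220 °C.
Cooling required: 18.6 − (15.220) = 3.380 °C.

15.2 °C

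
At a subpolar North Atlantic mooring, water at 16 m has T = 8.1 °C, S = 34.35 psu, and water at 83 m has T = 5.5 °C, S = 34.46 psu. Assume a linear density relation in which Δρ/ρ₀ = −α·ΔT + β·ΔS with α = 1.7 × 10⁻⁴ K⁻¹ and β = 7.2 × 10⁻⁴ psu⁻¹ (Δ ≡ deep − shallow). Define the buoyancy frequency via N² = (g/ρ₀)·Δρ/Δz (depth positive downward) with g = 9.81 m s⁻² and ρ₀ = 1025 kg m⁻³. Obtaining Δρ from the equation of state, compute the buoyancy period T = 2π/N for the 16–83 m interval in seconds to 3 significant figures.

ΔT = -2.6 K, ΔS = +0.11 psu (deep − shallow).
Δρ/ρ₀ = −αΔT + βΔS = 4.42 × 10⁻⁴ + 7.92 × 10⁻⁵ = 5.212 × 10⁻⁴, so Δρ ≈ 0.5342 kg m⁻³.
N² = (g/ρ₀)·Δρ/Δz = g·(Δρ/ρ₀)/Δz = 9.81 × 5.212 × 10⁻⁴ / 67 = 7.6313 × 10⁻⁵ s⁻².
N = √(7.6313 × 10⁻⁵) = 8.7357 × 10⁻³ rad s⁻¹ → T = 2π/N = 719.25 s ≈ 719 s.

719 s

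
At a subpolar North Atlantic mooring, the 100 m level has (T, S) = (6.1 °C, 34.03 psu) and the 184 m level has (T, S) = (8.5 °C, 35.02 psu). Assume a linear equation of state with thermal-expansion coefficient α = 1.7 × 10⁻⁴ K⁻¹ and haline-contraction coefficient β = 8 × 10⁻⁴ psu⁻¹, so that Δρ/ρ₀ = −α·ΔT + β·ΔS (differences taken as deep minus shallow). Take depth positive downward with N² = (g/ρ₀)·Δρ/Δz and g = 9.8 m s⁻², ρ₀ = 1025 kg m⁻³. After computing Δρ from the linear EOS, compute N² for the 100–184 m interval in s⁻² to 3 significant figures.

4.48 × 10⁻⁵ s⁻²

ΔT = +2.4 K, ΔS = +0.99 psu (deep − shallow).
Δρ/ρ₀ = −αΔT + βΔS = -4.08 × 10⁻⁴ + 7.92 × 10⁻⁴ = 3.84 × 10⁻⁴, so Δρ ≈ 0.3936 kg m⁻³.
N² = (g/ρ₀)·Δρ/Δz = g·(Δρ/ρ₀)/Δz = 9.8 × 3.84 × 10⁻⁴ / 84 = 4.4800 × 10⁻⁵ s⁻² ≈ 4.48 × 10⁻⁵ s⁻².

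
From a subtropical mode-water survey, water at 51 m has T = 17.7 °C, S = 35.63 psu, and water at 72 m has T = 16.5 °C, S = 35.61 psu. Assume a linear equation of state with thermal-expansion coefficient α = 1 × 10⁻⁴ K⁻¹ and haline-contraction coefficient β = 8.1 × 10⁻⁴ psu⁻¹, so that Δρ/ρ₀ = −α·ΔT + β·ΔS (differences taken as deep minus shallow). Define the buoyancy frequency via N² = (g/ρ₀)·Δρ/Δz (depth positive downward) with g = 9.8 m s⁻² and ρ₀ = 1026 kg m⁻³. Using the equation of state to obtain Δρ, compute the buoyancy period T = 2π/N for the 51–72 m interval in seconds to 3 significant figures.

ΔT = -1.2 K, ΔS = -0.02 psu (deep − shallow).
Δρ/ρ₀ = −αΔT + βΔS = 1.20 × 10⁻⁴ − 1.62 × 10⁻⁵ = 1.038 × 10⁻⁴, so Δρ ≈ 0.1065 kg m⁻³.
N² = (g/ρ₀)·Δρ/Δz = g·(Δρ/ρ₀)/Δz = 9.8 × 1.038 × 10⁻⁴ / 21 = 4.8440 × 10⁻⁵ s⁻².
N = √(4.8440 × 10⁻⁵) = 6.9599 × 10⁻³ rad s⁻¹ → T = 2π/N = 902.77 s ≈ 903 s.

903 s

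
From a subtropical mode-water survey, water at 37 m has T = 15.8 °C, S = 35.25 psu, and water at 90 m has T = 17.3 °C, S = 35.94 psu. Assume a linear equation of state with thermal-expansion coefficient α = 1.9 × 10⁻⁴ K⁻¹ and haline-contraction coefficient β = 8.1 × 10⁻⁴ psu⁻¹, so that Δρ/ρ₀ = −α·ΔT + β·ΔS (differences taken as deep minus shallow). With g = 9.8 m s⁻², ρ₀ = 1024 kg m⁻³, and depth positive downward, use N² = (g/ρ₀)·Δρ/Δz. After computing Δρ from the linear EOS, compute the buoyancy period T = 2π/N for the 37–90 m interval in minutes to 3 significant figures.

ΔT = +1.5 K, ΔS = +0.69 psu (deep − shallow).
Δρ/ρ₀ = −αΔT + βΔS = -2.85 × 10⁻⁴ + 5.589 × 10⁻⁴ = 2.739 × 10⁻⁴, so Δρ ≈ 0.2805 kg m⁻³.
N² = (g/ρ₀)·Δρ/Δz = g·(Δρ/ρ₀)/Δz = 9.8 × 2.739 × 10⁻⁴ / 53 = 5.0646 × 10⁻⁵ s⁻².
N = √(5.0646 × 10⁻⁵) = 7.1166 × 10⁻³ rad s⁻¹ → T = 2π/N = 882.89 s = 14.715 min ≈ 14.7 min.

14.7 min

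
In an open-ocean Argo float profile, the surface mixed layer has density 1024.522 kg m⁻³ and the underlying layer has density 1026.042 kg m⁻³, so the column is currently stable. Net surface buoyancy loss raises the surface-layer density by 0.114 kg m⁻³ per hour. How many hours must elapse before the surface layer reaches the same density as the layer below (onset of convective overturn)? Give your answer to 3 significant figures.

Density deficit of the surface layer: 1026.042 − 1024.522 = 1.52 kg m⁻³.
Required change = 1.52 / 0.114 = 13.3 hours.

13.3 hours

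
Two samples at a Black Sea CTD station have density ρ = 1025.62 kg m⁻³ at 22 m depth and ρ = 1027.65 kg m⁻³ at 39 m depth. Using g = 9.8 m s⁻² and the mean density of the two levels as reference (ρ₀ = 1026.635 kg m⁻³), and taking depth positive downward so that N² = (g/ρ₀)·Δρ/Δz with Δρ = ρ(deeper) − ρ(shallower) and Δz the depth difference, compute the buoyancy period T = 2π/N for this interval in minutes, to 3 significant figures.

3.10 min

Δρ = 1027.65 − 1025.62 = 2.03 kg m⁻³ over Δz = 39 − 22 = 17 m.
N² = (9.8/1026.635) × (2.03/17) = 1.1399 × 10⁻³ s⁻².
N = √(1.1399 × 10⁻³) = 0.033762 rad s⁻¹, so T = 2π/N = 186.10 s = 3.1017 min ≈ 3.10 min.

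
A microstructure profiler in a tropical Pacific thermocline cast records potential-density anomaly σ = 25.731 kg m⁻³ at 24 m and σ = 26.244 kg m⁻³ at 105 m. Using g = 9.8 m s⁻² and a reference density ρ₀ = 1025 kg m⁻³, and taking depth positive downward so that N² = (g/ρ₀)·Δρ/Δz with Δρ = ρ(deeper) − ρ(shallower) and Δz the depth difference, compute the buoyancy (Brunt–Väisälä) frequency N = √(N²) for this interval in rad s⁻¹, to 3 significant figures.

Δρ = 1026.244 − 1025.731 = 0.513 kg m⁻³ over Δz = 105 − 24 = 81 m.
N² = (9.8/1025) × (0.513/81) = 6.0553 × 10⁻⁵ s⁻².
N = √(6.0553 × 10⁻⁵) = 7.7816 × 10⁻³ rad s⁻¹ ≈ 7.78 × 10⁻³ rad s⁻¹.

7.78 × 10⁻³ rad s⁻¹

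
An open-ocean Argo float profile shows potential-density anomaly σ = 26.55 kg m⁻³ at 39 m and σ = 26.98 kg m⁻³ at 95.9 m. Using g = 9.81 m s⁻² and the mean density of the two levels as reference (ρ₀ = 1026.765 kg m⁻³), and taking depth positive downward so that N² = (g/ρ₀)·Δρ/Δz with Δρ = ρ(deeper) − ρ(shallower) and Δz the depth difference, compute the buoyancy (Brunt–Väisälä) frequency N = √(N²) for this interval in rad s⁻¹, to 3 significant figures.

Δρ = 1026.98 − 1026.55 = 0.43 kg m⁻³ over Δz = 95.9 − 39 = 56.9 m.
N² = (9.81/1026.765) × (0.43/56.9) = 7.2203 × 10⁻⁵ s⁻².
N = √(7.2203 × 10⁻⁵) = 8.4972 × 10⁻³ rad s⁻¹ ≈ 8.50 × 10⁻³ rad s⁻¹.

8.50 × 10⁻³ rad s⁻¹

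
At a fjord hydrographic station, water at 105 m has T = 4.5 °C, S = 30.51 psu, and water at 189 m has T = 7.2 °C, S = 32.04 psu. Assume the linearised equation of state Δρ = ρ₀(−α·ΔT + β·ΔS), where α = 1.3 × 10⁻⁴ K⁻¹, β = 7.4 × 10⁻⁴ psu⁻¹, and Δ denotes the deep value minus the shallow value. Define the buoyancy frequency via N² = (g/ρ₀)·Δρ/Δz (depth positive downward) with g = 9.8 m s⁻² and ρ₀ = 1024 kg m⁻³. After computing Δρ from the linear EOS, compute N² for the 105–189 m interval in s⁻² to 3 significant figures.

ΔT = +2.7 K, ΔS = +1.53 psu (deep − shallow).
Δρ/ρ₀ = −αΔT + βΔS = -3.51 × 10⁻⁴ + 1.1322 × 10⁻³ = 7.812 × 10⁻⁴, so Δρ ≈ 0.7999 kg m⁻³.
N² = (g/ρ₀)·Δρ/Δz = g·(Δρ/ρ₀)/Δz = 9.8 × 7.812 × 10⁻⁴ / 84 = 9.1140 × 10⁻⁵ s⁻² ≈ 9.11 × 10⁻⁵ s⁻².

9.11 × 10⁻⁵ s⁻²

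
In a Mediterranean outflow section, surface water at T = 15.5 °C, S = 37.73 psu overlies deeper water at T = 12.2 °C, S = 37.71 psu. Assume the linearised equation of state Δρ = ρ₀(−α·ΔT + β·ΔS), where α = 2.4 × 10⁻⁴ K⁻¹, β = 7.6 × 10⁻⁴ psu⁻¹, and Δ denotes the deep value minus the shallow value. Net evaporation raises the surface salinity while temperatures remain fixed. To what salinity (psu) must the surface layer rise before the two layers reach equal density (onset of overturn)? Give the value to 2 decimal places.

38.75 psu

Neutral buoyancy requires −α(T_deep − T_surf) + β(S_deep − S_surf′) = 0.
S_surf′ = S_deep − (α/β)·ΔT = 37.71 − (2.4 × 10⁻⁴/7.6 × 10⁻⁴)·(-3.3) = 38.7521 psu.
Increase required: 38.7521 − 37.73 = 1.0221 psu.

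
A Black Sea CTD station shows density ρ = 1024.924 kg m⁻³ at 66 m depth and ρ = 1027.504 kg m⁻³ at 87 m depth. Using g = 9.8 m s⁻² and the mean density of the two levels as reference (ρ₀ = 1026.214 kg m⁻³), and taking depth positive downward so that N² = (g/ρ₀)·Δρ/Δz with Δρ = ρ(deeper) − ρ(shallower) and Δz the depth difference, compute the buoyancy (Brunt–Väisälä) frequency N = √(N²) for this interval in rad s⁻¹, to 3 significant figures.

0.0343 rad s⁻¹

Δρ = 1027.504 − 1024.924 = 2.580 kg m⁻³ over Δz = 87 − 66 = 21 m.
N² = (9.8/1026.214) × (2.580/21) = 1.1732 × 10⁻³ s⁻².
N = √(1.1732 × 10⁻³) = 0.034252 rad s⁻¹ ≈ 0.0343 rad s⁻¹.
N² > 0, so the interval is statically stable.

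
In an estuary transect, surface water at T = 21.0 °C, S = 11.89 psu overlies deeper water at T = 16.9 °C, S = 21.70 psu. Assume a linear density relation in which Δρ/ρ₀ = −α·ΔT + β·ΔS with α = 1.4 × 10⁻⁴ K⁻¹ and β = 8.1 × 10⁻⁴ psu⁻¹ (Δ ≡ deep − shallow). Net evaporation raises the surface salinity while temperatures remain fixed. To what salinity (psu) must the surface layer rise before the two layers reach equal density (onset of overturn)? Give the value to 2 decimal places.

Neutral buoyancy requires −α(T_deep − T_surf) + β(S_deep − S_surf′) = 0.
S_surf′ = S_deep − (α/β)·ΔT = 21.70 − (1.4 × 10⁻⁴/8.1 × 10⁻⁴)·(-4.1) = 22.4086 psu.
Increase required: 22.4086 − 11.89 = 10.5186 psu.

22.41 psu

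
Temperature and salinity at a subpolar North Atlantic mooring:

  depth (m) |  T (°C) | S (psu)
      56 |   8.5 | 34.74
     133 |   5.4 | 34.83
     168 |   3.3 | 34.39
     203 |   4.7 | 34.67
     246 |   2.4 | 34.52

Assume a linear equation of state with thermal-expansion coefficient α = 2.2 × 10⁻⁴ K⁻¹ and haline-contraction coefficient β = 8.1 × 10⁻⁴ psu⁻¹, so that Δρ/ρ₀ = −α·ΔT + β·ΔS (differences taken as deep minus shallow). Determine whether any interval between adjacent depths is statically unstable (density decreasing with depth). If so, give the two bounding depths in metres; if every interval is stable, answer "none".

168–203 m

Evaluate Δρ/ρ₀ = −αΔT + βΔS across each adjacent pair:
  56–133 m: −αΔT+βΔS = −(2.2 × 10⁻⁴)(-3.1)+(8.1 × 10⁻⁴)(+0.09) = 7.5 × 10⁻⁴ → stable
  133–168 m: −αΔT+βΔS = −(2.2 × 10⁻⁴)(-2.1)+(8.1 × 10⁻⁴)(-0.44) = 1.1 × 10⁻⁴ → stable
  168–203 m: −αΔT+βΔS = −(2.2 × 10⁻⁴)(+1.4)+(8.1 × 10⁻⁴)(+0.28) = -8.1 × 10⁻⁵ → UNSTABLE
  203–246 m: −αΔT+βΔS = −(2.2 × 10⁻⁴)(-2.3)+(8.1 × 10⁻⁴)(-0.15) = 3.8 × 10⁻⁴ → stable
The 168–203 m interval has Δρ < 0: lighter water underlies denser water.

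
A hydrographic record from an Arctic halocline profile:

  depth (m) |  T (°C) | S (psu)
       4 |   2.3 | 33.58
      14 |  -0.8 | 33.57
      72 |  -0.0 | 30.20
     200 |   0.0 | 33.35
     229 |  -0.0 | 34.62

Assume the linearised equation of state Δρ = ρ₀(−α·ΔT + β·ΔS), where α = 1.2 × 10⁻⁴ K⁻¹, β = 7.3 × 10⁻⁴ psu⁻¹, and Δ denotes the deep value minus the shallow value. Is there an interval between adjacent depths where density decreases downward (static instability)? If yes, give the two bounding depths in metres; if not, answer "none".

14–72 m

Evaluate Δρ/ρ₀ = −αΔT + βΔS across each adjacent pair:
  4–14 m: −αΔT+βΔS = −(1.2 × 10⁻⁴)(-3.1)+(7.3 × 10⁻⁴)(-0.01) = 3.6 × 10⁻⁴ → stable
  14–72 m: −αΔT+βΔS = −(1.2 × 10⁻⁴)(+0.8)+(7.3 × 10⁻⁴)(-3.37) = -2.6 × 10⁻³ → UNSTABLE
  72–200 m: −αΔT+βΔS = −(1.2 × 10⁻⁴)(+0.0)+(7.3 × 10⁻⁴)(+3.15) = 2.3 × 10⁻³ → stable
  200–229 m: −αΔT+βΔS = −(1.2 × 10⁻⁴)(-0.0)+(7.3 × 10⁻⁴)(+1.27) = 9.3 × 10⁻⁴ → stable
The 14–72 m interval has Δρ < 0: lighter water underlies denser water.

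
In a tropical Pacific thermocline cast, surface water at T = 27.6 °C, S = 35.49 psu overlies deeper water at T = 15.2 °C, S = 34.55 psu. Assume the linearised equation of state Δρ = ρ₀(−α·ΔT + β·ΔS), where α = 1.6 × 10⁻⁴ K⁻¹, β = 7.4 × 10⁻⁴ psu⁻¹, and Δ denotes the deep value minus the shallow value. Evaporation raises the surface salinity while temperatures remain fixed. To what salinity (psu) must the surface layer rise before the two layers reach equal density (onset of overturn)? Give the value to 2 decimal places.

Neutral buoyancy requires −α(T_deep − T_surf) + β(S_deep − S_surf′) = 0.
S_surf′ = S_deep − (α/β)·ΔT = 34.55 − (1.6 × 10⁻⁴/7.4 × 10⁻⁴)·(-12.4) = 37.2311 psu.
Increase required: 37.2311 − 35.49 = 1.7411 psu.

37.23 psu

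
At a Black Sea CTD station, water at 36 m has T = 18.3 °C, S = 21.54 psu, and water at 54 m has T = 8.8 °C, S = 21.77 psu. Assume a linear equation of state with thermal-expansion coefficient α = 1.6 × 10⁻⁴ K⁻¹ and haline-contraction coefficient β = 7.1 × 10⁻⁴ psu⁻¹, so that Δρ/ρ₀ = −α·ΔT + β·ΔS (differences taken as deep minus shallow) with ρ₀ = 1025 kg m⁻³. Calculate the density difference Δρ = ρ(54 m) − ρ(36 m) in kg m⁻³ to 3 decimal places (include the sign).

ΔT = -9.5 K, ΔS = +0.23 psu (deep − shallow).
Δρ/ρ₀ = −(1.6 × 10⁻⁴)(-9.5) + (7.1 × 10⁻⁴)(+0.23) = 1.6833 × 10⁻³.
Δρ = 1025 × (1.6833 × 10⁻³) = +1.725 kg m⁻³.
Positive Δρ: denser below, stable.

+1.725 kg m⁻³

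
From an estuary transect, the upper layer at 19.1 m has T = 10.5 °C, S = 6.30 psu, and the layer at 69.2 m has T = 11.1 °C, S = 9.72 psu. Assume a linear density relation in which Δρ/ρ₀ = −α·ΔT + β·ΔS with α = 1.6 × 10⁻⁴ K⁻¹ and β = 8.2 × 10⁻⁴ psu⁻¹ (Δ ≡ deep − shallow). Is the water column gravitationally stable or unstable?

ΔT = 11.1 − 10.5 = +0.6 K and ΔS = 9.72 − 6.30 = +3.42 psu (deep − shallow).
−αΔT = -9.60 × 10⁻⁵; βΔS = 2.8044 × 10⁻³; sum Δρ/ρ₀ = 2.7084 × 10⁻³.
Δρ/ρ₀ > 0, so Δρ > 0: deeper water is denser → statically stable.

stable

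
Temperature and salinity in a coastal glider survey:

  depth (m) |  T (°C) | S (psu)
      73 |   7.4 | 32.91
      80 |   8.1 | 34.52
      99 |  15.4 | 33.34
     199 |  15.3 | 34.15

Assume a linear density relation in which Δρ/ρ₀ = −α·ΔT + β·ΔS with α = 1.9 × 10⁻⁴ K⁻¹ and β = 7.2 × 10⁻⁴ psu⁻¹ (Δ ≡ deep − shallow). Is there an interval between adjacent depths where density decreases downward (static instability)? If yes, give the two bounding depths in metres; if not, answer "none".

Evaluate Δρ/ρ₀ = −αΔT + βΔS across each adjacent pair:
  73–80 m: −αΔT+βΔS = −(1.9 × 10⁻⁴)(+0.7)+(7.2 × 10⁻⁴)(+1.61) = 1.0 × 10⁻³ → stable
  80–99 m: −αΔT+βΔS = −(1.9 × 10⁻⁴)(+7.3)+(7.2 × 10⁻⁴)(-1.18) = -2.2 × 10⁻³ → UNSTABLE
  99–199 m: −αΔT+βΔS = −(1.9 × 10⁻⁴)(-0.1)+(7.2 × 10⁻⁴)(+0.81) = 6.0 × 10⁻⁴ → stable
The 80–99 m interval has Δρ < 0: lighter water underlies denser water.

80–99 m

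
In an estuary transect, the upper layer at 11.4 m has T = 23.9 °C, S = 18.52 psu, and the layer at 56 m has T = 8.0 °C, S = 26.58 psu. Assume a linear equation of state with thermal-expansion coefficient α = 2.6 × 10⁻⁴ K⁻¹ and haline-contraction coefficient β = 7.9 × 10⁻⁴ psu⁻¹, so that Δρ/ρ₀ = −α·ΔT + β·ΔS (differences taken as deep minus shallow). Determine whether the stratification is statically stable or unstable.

stable

ΔT = 8.0 − 23.9 = -15.9 K and ΔS = 26.58 − 18.52 = +8.06 psu (deep − shallow).
−αΔT = 4.134 × 10⁻³; βΔS = 6.3674 × 10⁻³; sum Δρ/ρ₀ = 0.0105014.
Δρ/ρ₀ > 0, so Δρ > 0: deeper water is denser → statically stable.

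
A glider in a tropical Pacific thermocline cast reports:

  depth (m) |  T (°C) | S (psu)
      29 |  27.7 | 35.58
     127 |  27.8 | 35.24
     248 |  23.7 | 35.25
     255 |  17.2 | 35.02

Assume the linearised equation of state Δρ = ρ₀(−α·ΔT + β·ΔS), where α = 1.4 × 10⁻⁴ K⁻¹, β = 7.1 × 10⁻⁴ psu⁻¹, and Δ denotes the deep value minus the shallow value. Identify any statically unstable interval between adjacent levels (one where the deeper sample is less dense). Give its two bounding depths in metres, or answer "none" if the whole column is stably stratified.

29–127 m

Evaluate Δρ/ρ₀ = −αΔT + βΔS across each adjacent pair:
  29–127 m: −αΔT+βΔS = −(1.4 × 10⁻⁴)(+0.1)+(7.1 × 10⁻⁴)(-0.34) = -2.6 × 10⁻⁴ → UNSTABLE
  127–248 m: −αΔT+βΔS = −(1.4 × 10⁻⁴)(-4.1)+(7.1 × 10⁻⁴)(+0.01) = 5.8 × 10⁻⁴ → stable
  248–255 m: −αΔT+βΔS = −(1.4 × 10⁻⁴)(-6.5)+(7.1 × 10⁻⁴)(-0.23) = 7.5 × 10⁻⁴ → stable
The 29–127 m interval has Δρ < 0: lighter water underlies denser water.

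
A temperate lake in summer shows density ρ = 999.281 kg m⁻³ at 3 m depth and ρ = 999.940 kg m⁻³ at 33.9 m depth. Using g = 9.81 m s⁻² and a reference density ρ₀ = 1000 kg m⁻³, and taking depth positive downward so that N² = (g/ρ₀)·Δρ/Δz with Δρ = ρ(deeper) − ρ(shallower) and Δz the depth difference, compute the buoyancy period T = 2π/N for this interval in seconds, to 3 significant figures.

434 s

Δρ = 999.940 − 999.281 = 0.659 kg m⁻³ over Δz = 33.9 − 3 = 30.9 m.
N² = (9.81/1000) × (0.659/30.9) = 2.0922 × 10⁻⁴ s⁻².
N = √(2.0922 × 10⁻⁴) = 0.014464 rad s⁻¹, so T = 2π/N = 434.40 s ≈ 434 s.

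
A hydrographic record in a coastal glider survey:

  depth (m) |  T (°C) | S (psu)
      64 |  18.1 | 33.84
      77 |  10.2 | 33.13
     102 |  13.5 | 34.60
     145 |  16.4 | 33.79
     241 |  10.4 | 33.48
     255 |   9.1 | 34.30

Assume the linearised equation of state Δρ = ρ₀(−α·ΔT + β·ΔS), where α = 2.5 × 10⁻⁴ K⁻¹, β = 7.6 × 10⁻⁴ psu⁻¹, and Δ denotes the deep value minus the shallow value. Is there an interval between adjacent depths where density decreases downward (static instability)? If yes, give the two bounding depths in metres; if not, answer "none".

102–145 m

Evaluate Δρ/ρ₀ = −αΔT + βΔS across each adjacent pair:
  64–77 m: −αΔT+βΔS = −(2.5 × 10⁻⁴)(-7.9)+(7.6 × 10⁻⁴)(-0.71) = 1.4 × 10⁻³ → stable
  77–102 m: −αΔT+βΔS = −(2.5 × 10⁻⁴)(+3.3)+(7.6 × 10⁻⁴)(+1.47) = 2.9 × 10⁻⁴ → stable
  102–145 m: −αΔT+βΔS = −(2.5 × 10⁻⁴)(+2.9)+(7.6 × 10⁻⁴)(-0.81) = -1.3 × 10⁻³ → UNSTABLE
  145–241 m: −αΔT+βΔS = −(2.5 × 10⁻⁴)(-6.0)+(7.6 × 10⁻⁴)(-0.31) = 1.3 × 10⁻³ → stable
  241–255 m: −αΔT+βΔS = −(2.5 × 10⁻⁴)(-1.3)+(7.6 × 10⁻⁴)(+0.82) = 9.5 × 10⁻⁴ → stable
The 102–145 m interval has Δρ < 0: lighter water underlies denser water.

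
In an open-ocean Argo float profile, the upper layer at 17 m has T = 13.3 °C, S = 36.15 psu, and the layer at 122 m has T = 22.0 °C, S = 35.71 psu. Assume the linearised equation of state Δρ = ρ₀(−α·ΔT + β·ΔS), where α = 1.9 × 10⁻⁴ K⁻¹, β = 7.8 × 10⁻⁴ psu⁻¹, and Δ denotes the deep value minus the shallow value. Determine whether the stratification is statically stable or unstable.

unstable

ΔT = 22.0 − 13.3 = +8.7 K and ΔS = 35.71 − 36.15 = -0.44 psu (deep − shallow).
−αΔT = -1.653 × 10⁻³; βΔS = -3.432 × 10⁻⁴; sum Δρ/ρ₀ = -1.9962 × 10⁻³.
Δρ/ρ₀ < 0, so Δρ < 0: deeper water is lighter → statically unstable; the column would overturn.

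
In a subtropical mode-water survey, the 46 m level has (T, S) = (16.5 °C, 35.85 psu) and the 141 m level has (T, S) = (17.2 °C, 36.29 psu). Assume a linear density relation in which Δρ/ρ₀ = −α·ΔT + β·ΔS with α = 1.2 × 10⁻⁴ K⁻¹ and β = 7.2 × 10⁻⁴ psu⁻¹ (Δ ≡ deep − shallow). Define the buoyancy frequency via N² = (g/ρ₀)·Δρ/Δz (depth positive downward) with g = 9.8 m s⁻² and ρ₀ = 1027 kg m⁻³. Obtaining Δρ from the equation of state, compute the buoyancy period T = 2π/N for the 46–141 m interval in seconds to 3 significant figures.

1.28 × 10³ s

ΔT = +0.7 K, ΔS = +0.44 psu (deep − shallow).
Δρ/ρ₀ = −αΔT + βΔS = -8.40 × 10⁻⁵ + 3.168 × 10⁻⁴ = 2.328 × 10⁻⁴, so Δρ ≈ 0.2391 kg m⁻³.
N² = (g/ρ₀)·Δρ/Δz = g·(Δρ/ρ₀)/Δz = 9.8 × 2.328 × 10⁻⁴ / 95 = 2.4015 × 10⁻⁵ s⁻².
N = √(2.4015 × 10⁻⁵) = 4.9005 × 10⁻³ rad s⁻¹ → T = 2π/N = 1.2822 × 10³ s ≈ 1.28 × 10³ s.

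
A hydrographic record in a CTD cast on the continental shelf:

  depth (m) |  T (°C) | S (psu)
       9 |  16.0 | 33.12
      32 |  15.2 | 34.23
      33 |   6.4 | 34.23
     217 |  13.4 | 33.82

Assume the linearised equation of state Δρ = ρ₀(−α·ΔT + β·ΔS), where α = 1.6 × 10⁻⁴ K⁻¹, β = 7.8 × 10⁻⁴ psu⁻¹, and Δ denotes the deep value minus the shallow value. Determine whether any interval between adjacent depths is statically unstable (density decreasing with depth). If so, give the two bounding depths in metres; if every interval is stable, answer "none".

Evaluate Δρ/ρ₀ = −αΔT + βΔS across each adjacent pair:
  9–32 m: −αΔT+βΔS = −(1.6 × 10⁻⁴)(-0.8)+(7.8 × 10⁻⁴)(+1.11) = 9.9 × 10⁻⁴ → stable
  32–33 m: −αΔT+βΔS = −(1.6 × 10⁻⁴)(-8.8)+(7.8 × 10⁻⁴)(+0.00) = 1.4 × 10⁻³ → stable
  33–217 m: −αΔT+βΔS = −(1.6 × 10⁻⁴)(+7.0)+(7.8 × 10⁻⁴)(-0.41) = -1.4 × 10⁻³ → UNSTABLE
The 33–217 m interval has Δρ < 0: lighter water underlies denser water.

33–217 m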